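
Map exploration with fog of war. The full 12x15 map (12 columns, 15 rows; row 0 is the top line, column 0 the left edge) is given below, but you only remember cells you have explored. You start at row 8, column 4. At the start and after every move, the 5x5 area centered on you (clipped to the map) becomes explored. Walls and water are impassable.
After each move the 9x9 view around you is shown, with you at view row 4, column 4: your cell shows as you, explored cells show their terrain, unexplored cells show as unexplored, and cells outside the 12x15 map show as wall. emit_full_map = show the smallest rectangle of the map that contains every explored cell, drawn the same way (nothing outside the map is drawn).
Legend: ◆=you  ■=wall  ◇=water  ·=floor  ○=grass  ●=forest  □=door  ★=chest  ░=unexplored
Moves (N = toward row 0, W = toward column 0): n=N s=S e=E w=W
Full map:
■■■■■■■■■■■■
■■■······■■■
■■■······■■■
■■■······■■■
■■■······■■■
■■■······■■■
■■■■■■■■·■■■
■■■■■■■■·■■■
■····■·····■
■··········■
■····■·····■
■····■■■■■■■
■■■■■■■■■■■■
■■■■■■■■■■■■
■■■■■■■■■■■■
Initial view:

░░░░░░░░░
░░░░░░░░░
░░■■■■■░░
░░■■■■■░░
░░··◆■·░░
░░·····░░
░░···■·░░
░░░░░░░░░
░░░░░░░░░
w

■░░░░░░░░
■░░░░░░░░
■░■■■■■■░
■░■■■■■■░
■░··◆·■·░
■░······░
■░····■·░
■░░░░░░░░
■░░░░░░░░

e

░░░░░░░░░
░░░░░░░░░
░■■■■■■░░
░■■■■■■░░
░···◆■·░░
░······░░
░····■·░░
░░░░░░░░░
░░░░░░░░░

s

░░░░░░░░░
░■■■■■■░░
░■■■■■■░░
░····■·░░
░···◆··░░
░····■·░░
░░···■■░░
░░░░░░░░░
░░░░░░░░░

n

░░░░░░░░░
░░░░░░░░░
░■■■■■■░░
░■■■■■■░░
░···◆■·░░
░······░░
░····■·░░
░░···■■░░
░░░░░░░░░

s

░░░░░░░░░
░■■■■■■░░
░■■■■■■░░
░····■·░░
░···◆··░░
░····■·░░
░░···■■░░
░░░░░░░░░
░░░░░░░░░

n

░░░░░░░░░
░░░░░░░░░
░■■■■■■░░
░■■■■■■░░
░···◆■·░░
░······░░
░····■·░░
░░···■■░░
░░░░░░░░░

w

■░░░░░░░░
■░░░░░░░░
■░■■■■■■░
■░■■■■■■░
■░··◆·■·░
■░······░
■░····■·░
■░░···■■░
■░░░░░░░░

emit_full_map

■■■■■■
■■■■■■
··◆·■·
······
····■·
░···■■

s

■░░░░░░░░
■░■■■■■■░
■░■■■■■■░
■░····■·░
■░··◆···░
■░····■·░
■░····■■░
■░░░░░░░░
■░░░░░░░░

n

■░░░░░░░░
■░░░░░░░░
■░■■■■■■░
■░■■■■■■░
■░··◆·■·░
■░······░
■░····■·░
■░····■■░
■░░░░░░░░

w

■■░░░░░░░
■■░░░░░░░
■■■■■■■■■
■■■■■■■■■
■■■·◆··■·
■■■······
■■■····■·
■■░····■■
■■░░░░░░░

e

■░░░░░░░░
■░░░░░░░░
■■■■■■■■░
■■■■■■■■░
■■··◆·■·░
■■······░
■■····■·░
■░····■■░
■░░░░░░░░

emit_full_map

■■■■■■■
■■■■■■■
■··◆·■·
■······
■····■·
░····■■


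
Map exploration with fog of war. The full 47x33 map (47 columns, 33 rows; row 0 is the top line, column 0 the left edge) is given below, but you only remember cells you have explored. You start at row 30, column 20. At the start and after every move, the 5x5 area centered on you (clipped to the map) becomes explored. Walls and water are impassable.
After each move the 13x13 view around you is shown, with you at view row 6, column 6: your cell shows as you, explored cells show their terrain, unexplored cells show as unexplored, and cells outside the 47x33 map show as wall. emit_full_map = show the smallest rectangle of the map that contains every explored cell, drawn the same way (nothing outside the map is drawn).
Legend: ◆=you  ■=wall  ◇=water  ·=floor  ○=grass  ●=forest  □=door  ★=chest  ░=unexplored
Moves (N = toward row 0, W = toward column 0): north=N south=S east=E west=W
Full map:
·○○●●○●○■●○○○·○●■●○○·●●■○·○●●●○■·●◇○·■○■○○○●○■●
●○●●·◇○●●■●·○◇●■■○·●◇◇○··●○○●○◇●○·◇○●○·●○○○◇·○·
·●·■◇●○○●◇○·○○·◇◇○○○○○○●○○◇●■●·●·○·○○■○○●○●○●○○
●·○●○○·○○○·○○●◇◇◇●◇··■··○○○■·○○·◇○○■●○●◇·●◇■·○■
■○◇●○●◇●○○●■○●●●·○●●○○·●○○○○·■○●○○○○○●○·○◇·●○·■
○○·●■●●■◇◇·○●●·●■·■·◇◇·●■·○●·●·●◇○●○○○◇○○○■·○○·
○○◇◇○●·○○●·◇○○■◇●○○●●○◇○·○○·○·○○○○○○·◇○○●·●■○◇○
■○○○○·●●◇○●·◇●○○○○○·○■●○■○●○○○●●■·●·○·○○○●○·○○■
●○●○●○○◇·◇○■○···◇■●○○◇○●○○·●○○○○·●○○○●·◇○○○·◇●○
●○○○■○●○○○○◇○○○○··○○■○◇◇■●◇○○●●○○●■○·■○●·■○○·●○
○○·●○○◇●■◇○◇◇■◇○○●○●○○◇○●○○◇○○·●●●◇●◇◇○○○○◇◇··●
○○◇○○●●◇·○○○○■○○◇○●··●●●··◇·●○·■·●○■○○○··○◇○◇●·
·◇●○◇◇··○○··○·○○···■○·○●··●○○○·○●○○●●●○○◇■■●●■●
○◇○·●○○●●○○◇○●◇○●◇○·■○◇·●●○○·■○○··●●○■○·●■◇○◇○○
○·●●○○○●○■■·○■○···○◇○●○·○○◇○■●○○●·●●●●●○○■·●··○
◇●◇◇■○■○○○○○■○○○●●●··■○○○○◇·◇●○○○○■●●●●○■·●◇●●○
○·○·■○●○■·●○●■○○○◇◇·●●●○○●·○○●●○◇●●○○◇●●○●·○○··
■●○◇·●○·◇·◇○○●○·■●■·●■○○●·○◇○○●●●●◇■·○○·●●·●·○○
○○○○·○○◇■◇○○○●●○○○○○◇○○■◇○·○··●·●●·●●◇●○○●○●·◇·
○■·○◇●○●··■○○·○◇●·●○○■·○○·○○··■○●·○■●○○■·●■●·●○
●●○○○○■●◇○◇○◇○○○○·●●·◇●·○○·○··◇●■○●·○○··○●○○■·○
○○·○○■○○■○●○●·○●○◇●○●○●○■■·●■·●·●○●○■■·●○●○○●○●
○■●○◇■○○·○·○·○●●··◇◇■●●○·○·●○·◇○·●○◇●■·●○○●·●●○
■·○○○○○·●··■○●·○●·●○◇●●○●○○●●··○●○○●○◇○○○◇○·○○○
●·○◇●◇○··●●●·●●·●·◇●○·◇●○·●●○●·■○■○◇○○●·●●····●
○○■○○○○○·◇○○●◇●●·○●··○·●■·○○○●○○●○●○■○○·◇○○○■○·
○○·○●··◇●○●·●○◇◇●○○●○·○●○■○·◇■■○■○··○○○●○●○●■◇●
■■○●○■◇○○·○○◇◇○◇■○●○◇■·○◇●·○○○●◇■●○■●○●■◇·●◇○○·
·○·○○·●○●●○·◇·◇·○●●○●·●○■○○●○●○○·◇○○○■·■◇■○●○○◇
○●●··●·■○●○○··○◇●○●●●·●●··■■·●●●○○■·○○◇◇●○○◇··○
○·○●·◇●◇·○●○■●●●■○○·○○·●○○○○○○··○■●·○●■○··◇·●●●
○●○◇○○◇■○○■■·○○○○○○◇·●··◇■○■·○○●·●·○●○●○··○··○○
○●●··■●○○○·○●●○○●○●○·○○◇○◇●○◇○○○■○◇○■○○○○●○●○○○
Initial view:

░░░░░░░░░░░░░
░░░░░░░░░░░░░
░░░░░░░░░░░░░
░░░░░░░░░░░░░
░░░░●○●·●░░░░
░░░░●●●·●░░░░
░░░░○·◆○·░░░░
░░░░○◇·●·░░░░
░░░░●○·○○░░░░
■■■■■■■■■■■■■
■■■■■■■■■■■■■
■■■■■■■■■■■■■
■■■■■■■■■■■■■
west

░░░░░░░░░░░░░
░░░░░░░░░░░░░
░░░░░░░░░░░░░
░░░░░░░░░░░░░
░░░░●●○●·●░░░
░░░░○●●●·●░░░
░░░░○○◆○○·░░░
░░░░○○◇·●·░░░
░░░░○●○·○○░░░
■■■■■■■■■■■■■
■■■■■■■■■■■■■
■■■■■■■■■■■■■
■■■■■■■■■■■■■

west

░░░░░░░░░░░░░
░░░░░░░░░░░░░
░░░░░░░░░░░░░
░░░░░░░░░░░░░
░░░░○●●○●·●░░
░░░░●○●●●·●░░
░░░░■○◆·○○·░░
░░░░○○○◇·●·░░
░░░░●○●○·○○░░
■■■■■■■■■■■■■
■■■■■■■■■■■■■
■■■■■■■■■■■■■
■■■■■■■■■■■■■

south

░░░░░░░░░░░░░
░░░░░░░░░░░░░
░░░░░░░░░░░░░
░░░░○●●○●·●░░
░░░░●○●●●·●░░
░░░░■○○·○○·░░
░░░░○○◆◇·●·░░
░░░░●○●○·○○░░
■■■■■■■■■■■■■
■■■■■■■■■■■■■
■■■■■■■■■■■■■
■■■■■■■■■■■■■
■■■■■■■■■■■■■

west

░░░░░░░░░░░░░
░░░░░░░░░░░░░
░░░░░░░░░░░░░
░░░░░○●●○●·●░
░░░░◇●○●●●·●░
░░░░●■○○·○○·░
░░░░○○◆○◇·●·░
░░░░○●○●○·○○░
■■■■■■■■■■■■■
■■■■■■■■■■■■■
■■■■■■■■■■■■■
■■■■■■■■■■■■■
■■■■■■■■■■■■■

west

░░░░░░░░░░░░░
░░░░░░░░░░░░░
░░░░░░░░░░░░░
░░░░░░○●●○●·●
░░░░○◇●○●●●·●
░░░░●●■○○·○○·
░░░░○○◆○○◇·●·
░░░░○○●○●○·○○
■■■■■■■■■■■■■
■■■■■■■■■■■■■
■■■■■■■■■■■■■
■■■■■■■■■■■■■
■■■■■■■■■■■■■

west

░░░░░░░░░░░░░
░░░░░░░░░░░░░
░░░░░░░░░░░░░
░░░░░░░○●●○●·
░░░░·○◇●○●●●·
░░░░●●●■○○·○○
░░░░○○◆○○○◇·●
░░░░●○○●○●○·○
■■■■■■■■■■■■■
■■■■■■■■■■■■■
■■■■■■■■■■■■■
■■■■■■■■■■■■■
■■■■■■■■■■■■■

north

░░░░░░░░░░░░░
░░░░░░░░░░░░░
░░░░░░░░░░░░░
░░░░░░░░░░░░░
░░░░·◇·○●●○●·
░░░░·○◇●○●●●·
░░░░●●◆■○○·○○
░░░░○○○○○○◇·●
░░░░●○○●○●○·○
■■■■■■■■■■■■■
■■■■■■■■■■■■■
■■■■■■■■■■■■■
■■■■■■■■■■■■■

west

░░░░░░░░░░░░░
░░░░░░░░░░░░░
░░░░░░░░░░░░░
░░░░░░░░░░░░░
░░░░◇·◇·○●●○●
░░░░··○◇●○●●●
░░░░■●◆●■○○·○
░░░░·○○○○○○◇·
░░░░●●○○●○●○·
■■■■■■■■■■■■■
■■■■■■■■■■■■■
■■■■■■■■■■■■■
■■■■■■■■■■■■■

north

░░░░░░░░░░░░░
░░░░░░░░░░░░░
░░░░░░░░░░░░░
░░░░░░░░░░░░░
░░░░◇◇○◇■░░░░
░░░░◇·◇·○●●○●
░░░░··◆◇●○●●●
░░░░■●●●■○○·○
░░░░·○○○○○○◇·
░░░░●●○○●○●○·
■■■■■■■■■■■■■
■■■■■■■■■■■■■
■■■■■■■■■■■■■

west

░░░░░░░░░░░░░
░░░░░░░░░░░░░
░░░░░░░░░░░░░
░░░░░░░░░░░░░
░░░░○◇◇○◇■░░░
░░░░·◇·◇·○●●○
░░░░○·◆○◇●○●●
░░░░○■●●●■○○·
░░░░■·○○○○○○◇
░░░░░●●○○●○●○
■■■■■■■■■■■■■
■■■■■■■■■■■■■
■■■■■■■■■■■■■

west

░░░░░░░░░░░░░
░░░░░░░░░░░░░
░░░░░░░░░░░░░
░░░░░░░░░░░░░
░░░░○○◇◇○◇■░░
░░░░○·◇·◇·○●●
░░░░○○◆·○◇●○●
░░░░●○■●●●■○○
░░░░■■·○○○○○○
░░░░░░●●○○●○●
■■■■■■■■■■■■■
■■■■■■■■■■■■■
■■■■■■■■■■■■■

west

░░░░░░░░░░░░░
░░░░░░░░░░░░░
░░░░░░░░░░░░░
░░░░░░░░░░░░░
░░░░·○○◇◇○◇■░
░░░░●○·◇·◇·○●
░░░░●○◆··○◇●○
░░░░○●○■●●●■○
░░░░○■■·○○○○○
░░░░░░░●●○○●○
■■■■■■■■■■■■■
■■■■■■■■■■■■■
■■■■■■■■■■■■■

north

░░░░░░░░░░░░░
░░░░░░░░░░░░░
░░░░░░░░░░░░░
░░░░░░░░░░░░░
░░░░○●·●○░░░░
░░░░·○○◇◇○◇■░
░░░░●○◆◇·◇·○●
░░░░●○○··○◇●○
░░░░○●○■●●●■○
░░░░○■■·○○○○○
░░░░░░░●●○○●○
■■■■■■■■■■■■■
■■■■■■■■■■■■■

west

░░░░░░░░░░░░░
░░░░░░░░░░░░░
░░░░░░░░░░░░░
░░░░░░░░░░░░░
░░░░●○●·●○░░░
░░░░○·○○◇◇○◇■
░░░░●●◆·◇·◇·○
░░░░○●○○··○◇●
░░░░·○●○■●●●■
░░░░░○■■·○○○○
░░░░░░░░●●○○●
■■■■■■■■■■■■■
■■■■■■■■■■■■■

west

░░░░░░░░░░░░░
░░░░░░░░░░░░░
░░░░░░░░░░░░░
░░░░░░░░░░░░░
░░░░◇●○●·●○░░
░░░░○○·○○◇◇○◇
░░░░○●◆○·◇·◇·
░░░░■○●○○··○◇
░░░░◇·○●○■●●●
░░░░░░○■■·○○○
░░░░░░░░░●●○○
■■■■■■■■■■■■■
■■■■■■■■■■■■■

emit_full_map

◇●○●·●○░░░░░░░░░
○○·○○◇◇○◇■░░░░░░
○●◆○·◇·◇·○●●○●·●
■○●○○··○◇●○●●●·●
◇·○●○■●●●■○○·○○·
░░○■■·○○○○○○◇·●·
░░░░░●●○○●○●○·○○

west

░░░░░░░░░░░░░
░░░░░░░░░░░░░
░░░░░░░░░░░░░
░░░░░░░░░░░░░
░░░░·◇●○●·●○░
░░░░◇○○·○○◇◇○
░░░░●○◆●○·◇·◇
░░░░·■○●○○··○
░░░░●◇·○●○■●●
░░░░░░░○■■·○○
░░░░░░░░░░●●○
■■■■■■■■■■■■■
■■■■■■■■■■■■■

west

░░░░░░░░░░░░░
░░░░░░░░░░░░░
░░░░░░░░░░░░░
░░░░░░░░░░░░░
░░░░··◇●○●·●○
░░░░■◇○○·○○◇◇
░░░░·●◆●●○·◇·
░░░░●·■○●○○··
░░░░◇●◇·○●○■●
░░░░░░░░○■■·○
░░░░░░░░░░░●●
■■■■■■■■■■■■■
■■■■■■■■■■■■■

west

░░░░░░░░░░░░░
░░░░░░░░░░░░░
░░░░░░░░░░░░░
░░░░░░░░░░░░░
░░░░●··◇●○●·●
░░░░○■◇○○·○○◇
░░░░○·◆○●●○·◇
░░░░·●·■○●○○·
░░░░·◇●◇·○●○■
░░░░░░░░░○■■·
░░░░░░░░░░░░●
■■■■■■■■■■■■■
■■■■■■■■■■■■■

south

░░░░░░░░░░░░░
░░░░░░░░░░░░░
░░░░░░░░░░░░░
░░░░●··◇●○●·●
░░░░○■◇○○·○○◇
░░░░○·●○●●○·◇
░░░░·●◆■○●○○·
░░░░·◇●◇·○●○■
░░░░○○◇■○○■■·
░░░░░░░░░░░░●
■■■■■■■■■■■■■
■■■■■■■■■■■■■
■■■■■■■■■■■■■

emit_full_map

●··◇●○●·●○░░░░░░░░░
○■◇○○·○○◇◇○◇■░░░░░░
○·●○●●○·◇·◇·○●●○●·●
·●◆■○●○○··○◇●○●●●·●
·◇●◇·○●○■●●●■○○·○○·
○○◇■○○■■·○○○○○○◇·●·
░░░░░░░░●●○○●○●○·○○


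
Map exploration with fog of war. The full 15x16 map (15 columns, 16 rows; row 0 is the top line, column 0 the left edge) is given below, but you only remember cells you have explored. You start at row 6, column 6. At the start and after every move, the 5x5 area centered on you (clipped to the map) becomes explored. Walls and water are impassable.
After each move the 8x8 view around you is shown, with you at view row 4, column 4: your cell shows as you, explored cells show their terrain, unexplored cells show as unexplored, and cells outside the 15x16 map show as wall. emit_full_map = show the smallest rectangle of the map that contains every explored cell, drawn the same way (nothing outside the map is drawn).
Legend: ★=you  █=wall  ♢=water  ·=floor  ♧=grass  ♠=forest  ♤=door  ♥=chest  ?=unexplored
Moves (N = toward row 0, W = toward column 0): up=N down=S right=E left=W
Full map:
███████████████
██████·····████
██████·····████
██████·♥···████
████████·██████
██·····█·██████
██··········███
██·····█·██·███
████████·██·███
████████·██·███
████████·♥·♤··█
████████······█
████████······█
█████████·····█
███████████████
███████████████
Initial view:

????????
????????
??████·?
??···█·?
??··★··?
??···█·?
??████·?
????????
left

????????
????????
??█████·
??····█·
??··★···
??····█·
??█████·
????????

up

????????
????????
??███·♥?
??█████·
??··★·█·
??······
??····█·
??█████·

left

????????
????????
??████·♥
??██████
??··★··█
??······
??·····█
???█████

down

????????
??████·♥
??██████
??·····█
??··★···
??·····█
??██████
????????

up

????????
????????
??████·♥
??██████
??··★··█
??······
??·····█
??██████

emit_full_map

████·♥?
██████·
··★··█·
·······
·····█·
██████·

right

????????
????????
?████·♥?
?██████·
?···★·█·
?·······
?·····█·
?██████·

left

????????
????????
??████·♥
??██████
??··★··█
??······
??·····█
??██████

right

????????
????????
?████·♥?
?██████·
?···★·█·
?·······
?·····█·
?██████·

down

????????
?████·♥?
?██████·
?·····█·
?···★···
?·····█·
?██████·
????????

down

?████·♥?
?██████·
?·····█·
?·······
?···★·█·
?██████·
??█████?
????????

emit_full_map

████·♥?
██████·
·····█·
·······
···★·█·
██████·
?█████?

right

████·♥??
██████·?
·····█·?
·······?
····★█·?
██████·?
?█████·?
????????

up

????????
████·♥??
██████·?
·····█·?
····★··?
·····█·?
██████·?
?█████·?

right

????????
███·♥???
█████·█?
····█·█?
····★··?
····█·█?
█████·█?
█████·??

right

????????
██·♥????
████·██?
···█·██?
····★··?
···█·██?
████·██?
████·???

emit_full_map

████·♥???
██████·██
·····█·██
······★··
·····█·██
██████·██
?█████·??


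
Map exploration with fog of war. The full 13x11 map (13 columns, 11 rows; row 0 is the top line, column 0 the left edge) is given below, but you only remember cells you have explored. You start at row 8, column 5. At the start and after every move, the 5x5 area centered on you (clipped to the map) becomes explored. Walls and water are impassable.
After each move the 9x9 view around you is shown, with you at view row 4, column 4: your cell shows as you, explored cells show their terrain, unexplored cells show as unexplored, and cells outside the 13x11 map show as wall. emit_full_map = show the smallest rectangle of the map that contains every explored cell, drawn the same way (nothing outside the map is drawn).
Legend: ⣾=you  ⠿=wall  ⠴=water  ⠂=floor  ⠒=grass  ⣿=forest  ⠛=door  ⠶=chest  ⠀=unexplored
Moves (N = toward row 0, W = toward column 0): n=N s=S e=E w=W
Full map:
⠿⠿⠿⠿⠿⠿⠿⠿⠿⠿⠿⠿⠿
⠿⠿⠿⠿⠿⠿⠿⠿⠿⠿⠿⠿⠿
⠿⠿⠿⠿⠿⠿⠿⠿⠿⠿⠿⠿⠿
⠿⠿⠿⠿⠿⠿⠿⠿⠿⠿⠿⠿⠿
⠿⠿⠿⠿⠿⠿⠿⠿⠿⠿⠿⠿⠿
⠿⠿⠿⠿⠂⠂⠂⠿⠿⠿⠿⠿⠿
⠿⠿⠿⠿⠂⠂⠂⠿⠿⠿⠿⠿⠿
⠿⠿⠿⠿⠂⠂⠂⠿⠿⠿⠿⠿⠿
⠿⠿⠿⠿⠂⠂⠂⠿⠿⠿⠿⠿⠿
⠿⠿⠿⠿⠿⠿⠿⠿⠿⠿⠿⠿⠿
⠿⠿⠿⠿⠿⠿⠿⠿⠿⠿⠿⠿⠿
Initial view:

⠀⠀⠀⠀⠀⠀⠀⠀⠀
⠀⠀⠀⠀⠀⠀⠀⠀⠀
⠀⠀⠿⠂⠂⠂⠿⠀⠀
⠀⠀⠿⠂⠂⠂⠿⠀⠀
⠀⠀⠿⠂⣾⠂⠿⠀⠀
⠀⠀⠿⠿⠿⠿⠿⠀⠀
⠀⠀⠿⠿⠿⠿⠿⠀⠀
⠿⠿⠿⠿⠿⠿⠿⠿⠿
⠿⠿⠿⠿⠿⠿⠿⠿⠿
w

⠀⠀⠀⠀⠀⠀⠀⠀⠀
⠀⠀⠀⠀⠀⠀⠀⠀⠀
⠀⠀⠿⠿⠂⠂⠂⠿⠀
⠀⠀⠿⠿⠂⠂⠂⠿⠀
⠀⠀⠿⠿⣾⠂⠂⠿⠀
⠀⠀⠿⠿⠿⠿⠿⠿⠀
⠀⠀⠿⠿⠿⠿⠿⠿⠀
⠿⠿⠿⠿⠿⠿⠿⠿⠿
⠿⠿⠿⠿⠿⠿⠿⠿⠿

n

⠀⠀⠀⠀⠀⠀⠀⠀⠀
⠀⠀⠀⠀⠀⠀⠀⠀⠀
⠀⠀⠿⠿⠂⠂⠂⠀⠀
⠀⠀⠿⠿⠂⠂⠂⠿⠀
⠀⠀⠿⠿⣾⠂⠂⠿⠀
⠀⠀⠿⠿⠂⠂⠂⠿⠀
⠀⠀⠿⠿⠿⠿⠿⠿⠀
⠀⠀⠿⠿⠿⠿⠿⠿⠀
⠿⠿⠿⠿⠿⠿⠿⠿⠿

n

⠀⠀⠀⠀⠀⠀⠀⠀⠀
⠀⠀⠀⠀⠀⠀⠀⠀⠀
⠀⠀⠿⠿⠿⠿⠿⠀⠀
⠀⠀⠿⠿⠂⠂⠂⠀⠀
⠀⠀⠿⠿⣾⠂⠂⠿⠀
⠀⠀⠿⠿⠂⠂⠂⠿⠀
⠀⠀⠿⠿⠂⠂⠂⠿⠀
⠀⠀⠿⠿⠿⠿⠿⠿⠀
⠀⠀⠿⠿⠿⠿⠿⠿⠀

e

⠀⠀⠀⠀⠀⠀⠀⠀⠀
⠀⠀⠀⠀⠀⠀⠀⠀⠀
⠀⠿⠿⠿⠿⠿⠿⠀⠀
⠀⠿⠿⠂⠂⠂⠿⠀⠀
⠀⠿⠿⠂⣾⠂⠿⠀⠀
⠀⠿⠿⠂⠂⠂⠿⠀⠀
⠀⠿⠿⠂⠂⠂⠿⠀⠀
⠀⠿⠿⠿⠿⠿⠿⠀⠀
⠀⠿⠿⠿⠿⠿⠿⠀⠀

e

⠀⠀⠀⠀⠀⠀⠀⠀⠀
⠀⠀⠀⠀⠀⠀⠀⠀⠀
⠿⠿⠿⠿⠿⠿⠿⠀⠀
⠿⠿⠂⠂⠂⠿⠿⠀⠀
⠿⠿⠂⠂⣾⠿⠿⠀⠀
⠿⠿⠂⠂⠂⠿⠿⠀⠀
⠿⠿⠂⠂⠂⠿⠿⠀⠀
⠿⠿⠿⠿⠿⠿⠀⠀⠀
⠿⠿⠿⠿⠿⠿⠀⠀⠀

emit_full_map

⠿⠿⠿⠿⠿⠿⠿
⠿⠿⠂⠂⠂⠿⠿
⠿⠿⠂⠂⣾⠿⠿
⠿⠿⠂⠂⠂⠿⠿
⠿⠿⠂⠂⠂⠿⠿
⠿⠿⠿⠿⠿⠿⠀
⠿⠿⠿⠿⠿⠿⠀

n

⠀⠀⠀⠀⠀⠀⠀⠀⠀
⠀⠀⠀⠀⠀⠀⠀⠀⠀
⠀⠀⠿⠿⠿⠿⠿⠀⠀
⠿⠿⠿⠿⠿⠿⠿⠀⠀
⠿⠿⠂⠂⣾⠿⠿⠀⠀
⠿⠿⠂⠂⠂⠿⠿⠀⠀
⠿⠿⠂⠂⠂⠿⠿⠀⠀
⠿⠿⠂⠂⠂⠿⠿⠀⠀
⠿⠿⠿⠿⠿⠿⠀⠀⠀

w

⠀⠀⠀⠀⠀⠀⠀⠀⠀
⠀⠀⠀⠀⠀⠀⠀⠀⠀
⠀⠀⠿⠿⠿⠿⠿⠿⠀
⠀⠿⠿⠿⠿⠿⠿⠿⠀
⠀⠿⠿⠂⣾⠂⠿⠿⠀
⠀⠿⠿⠂⠂⠂⠿⠿⠀
⠀⠿⠿⠂⠂⠂⠿⠿⠀
⠀⠿⠿⠂⠂⠂⠿⠿⠀
⠀⠿⠿⠿⠿⠿⠿⠀⠀

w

⠀⠀⠀⠀⠀⠀⠀⠀⠀
⠀⠀⠀⠀⠀⠀⠀⠀⠀
⠀⠀⠿⠿⠿⠿⠿⠿⠿
⠀⠀⠿⠿⠿⠿⠿⠿⠿
⠀⠀⠿⠿⣾⠂⠂⠿⠿
⠀⠀⠿⠿⠂⠂⠂⠿⠿
⠀⠀⠿⠿⠂⠂⠂⠿⠿
⠀⠀⠿⠿⠂⠂⠂⠿⠿
⠀⠀⠿⠿⠿⠿⠿⠿⠀

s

⠀⠀⠀⠀⠀⠀⠀⠀⠀
⠀⠀⠿⠿⠿⠿⠿⠿⠿
⠀⠀⠿⠿⠿⠿⠿⠿⠿
⠀⠀⠿⠿⠂⠂⠂⠿⠿
⠀⠀⠿⠿⣾⠂⠂⠿⠿
⠀⠀⠿⠿⠂⠂⠂⠿⠿
⠀⠀⠿⠿⠂⠂⠂⠿⠿
⠀⠀⠿⠿⠿⠿⠿⠿⠀
⠀⠀⠿⠿⠿⠿⠿⠿⠀

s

⠀⠀⠿⠿⠿⠿⠿⠿⠿
⠀⠀⠿⠿⠿⠿⠿⠿⠿
⠀⠀⠿⠿⠂⠂⠂⠿⠿
⠀⠀⠿⠿⠂⠂⠂⠿⠿
⠀⠀⠿⠿⣾⠂⠂⠿⠿
⠀⠀⠿⠿⠂⠂⠂⠿⠿
⠀⠀⠿⠿⠿⠿⠿⠿⠀
⠀⠀⠿⠿⠿⠿⠿⠿⠀
⠿⠿⠿⠿⠿⠿⠿⠿⠿

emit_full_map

⠿⠿⠿⠿⠿⠿⠿
⠿⠿⠿⠿⠿⠿⠿
⠿⠿⠂⠂⠂⠿⠿
⠿⠿⠂⠂⠂⠿⠿
⠿⠿⣾⠂⠂⠿⠿
⠿⠿⠂⠂⠂⠿⠿
⠿⠿⠿⠿⠿⠿⠀
⠿⠿⠿⠿⠿⠿⠀

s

⠀⠀⠿⠿⠿⠿⠿⠿⠿
⠀⠀⠿⠿⠂⠂⠂⠿⠿
⠀⠀⠿⠿⠂⠂⠂⠿⠿
⠀⠀⠿⠿⠂⠂⠂⠿⠿
⠀⠀⠿⠿⣾⠂⠂⠿⠿
⠀⠀⠿⠿⠿⠿⠿⠿⠀
⠀⠀⠿⠿⠿⠿⠿⠿⠀
⠿⠿⠿⠿⠿⠿⠿⠿⠿
⠿⠿⠿⠿⠿⠿⠿⠿⠿

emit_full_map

⠿⠿⠿⠿⠿⠿⠿
⠿⠿⠿⠿⠿⠿⠿
⠿⠿⠂⠂⠂⠿⠿
⠿⠿⠂⠂⠂⠿⠿
⠿⠿⠂⠂⠂⠿⠿
⠿⠿⣾⠂⠂⠿⠿
⠿⠿⠿⠿⠿⠿⠀
⠿⠿⠿⠿⠿⠿⠀


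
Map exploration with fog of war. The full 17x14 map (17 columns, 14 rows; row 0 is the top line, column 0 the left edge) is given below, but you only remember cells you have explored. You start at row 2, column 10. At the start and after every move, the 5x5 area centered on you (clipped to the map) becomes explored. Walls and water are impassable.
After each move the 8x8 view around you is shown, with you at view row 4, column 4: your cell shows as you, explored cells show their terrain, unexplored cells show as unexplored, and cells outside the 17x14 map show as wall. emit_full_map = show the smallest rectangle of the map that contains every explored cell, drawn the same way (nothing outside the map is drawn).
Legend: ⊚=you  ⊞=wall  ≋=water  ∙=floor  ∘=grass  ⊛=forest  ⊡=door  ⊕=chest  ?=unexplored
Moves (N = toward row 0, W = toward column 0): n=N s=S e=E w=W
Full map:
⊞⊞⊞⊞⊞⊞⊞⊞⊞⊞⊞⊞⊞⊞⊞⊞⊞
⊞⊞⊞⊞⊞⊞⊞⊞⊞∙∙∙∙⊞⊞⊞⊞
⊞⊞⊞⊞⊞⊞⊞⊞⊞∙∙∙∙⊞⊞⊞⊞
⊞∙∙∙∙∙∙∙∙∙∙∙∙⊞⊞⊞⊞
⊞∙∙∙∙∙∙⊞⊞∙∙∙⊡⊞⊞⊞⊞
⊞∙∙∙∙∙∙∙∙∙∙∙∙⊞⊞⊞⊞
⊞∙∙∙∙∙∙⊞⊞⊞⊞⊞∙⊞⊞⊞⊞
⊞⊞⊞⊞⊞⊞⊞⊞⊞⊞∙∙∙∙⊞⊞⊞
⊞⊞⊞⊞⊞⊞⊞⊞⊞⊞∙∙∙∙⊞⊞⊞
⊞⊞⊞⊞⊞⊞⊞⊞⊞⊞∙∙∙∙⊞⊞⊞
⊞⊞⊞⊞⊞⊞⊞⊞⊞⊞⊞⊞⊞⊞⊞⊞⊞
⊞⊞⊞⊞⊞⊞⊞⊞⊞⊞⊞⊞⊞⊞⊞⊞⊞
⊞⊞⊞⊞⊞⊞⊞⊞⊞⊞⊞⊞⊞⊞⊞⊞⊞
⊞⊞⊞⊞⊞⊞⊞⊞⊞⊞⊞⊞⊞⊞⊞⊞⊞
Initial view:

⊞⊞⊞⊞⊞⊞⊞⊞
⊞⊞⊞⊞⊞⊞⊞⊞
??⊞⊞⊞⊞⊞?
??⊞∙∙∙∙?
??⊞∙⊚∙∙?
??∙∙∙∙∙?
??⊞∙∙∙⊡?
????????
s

⊞⊞⊞⊞⊞⊞⊞⊞
??⊞⊞⊞⊞⊞?
??⊞∙∙∙∙?
??⊞∙∙∙∙?
??∙∙⊚∙∙?
??⊞∙∙∙⊡?
??∙∙∙∙∙?
????????

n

⊞⊞⊞⊞⊞⊞⊞⊞
⊞⊞⊞⊞⊞⊞⊞⊞
??⊞⊞⊞⊞⊞?
??⊞∙∙∙∙?
??⊞∙⊚∙∙?
??∙∙∙∙∙?
??⊞∙∙∙⊡?
??∙∙∙∙∙?

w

⊞⊞⊞⊞⊞⊞⊞⊞
⊞⊞⊞⊞⊞⊞⊞⊞
??⊞⊞⊞⊞⊞⊞
??⊞⊞∙∙∙∙
??⊞⊞⊚∙∙∙
??∙∙∙∙∙∙
??⊞⊞∙∙∙⊡
???∙∙∙∙∙

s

⊞⊞⊞⊞⊞⊞⊞⊞
??⊞⊞⊞⊞⊞⊞
??⊞⊞∙∙∙∙
??⊞⊞∙∙∙∙
??∙∙⊚∙∙∙
??⊞⊞∙∙∙⊡
??∙∙∙∙∙∙
????????

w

⊞⊞⊞⊞⊞⊞⊞⊞
???⊞⊞⊞⊞⊞
??⊞⊞⊞∙∙∙
??⊞⊞⊞∙∙∙
??∙∙⊚∙∙∙
??∙⊞⊞∙∙∙
??∙∙∙∙∙∙
????????

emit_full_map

?⊞⊞⊞⊞⊞⊞
⊞⊞⊞∙∙∙∙
⊞⊞⊞∙∙∙∙
∙∙⊚∙∙∙∙
∙⊞⊞∙∙∙⊡
∙∙∙∙∙∙∙

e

⊞⊞⊞⊞⊞⊞⊞⊞
??⊞⊞⊞⊞⊞⊞
?⊞⊞⊞∙∙∙∙
?⊞⊞⊞∙∙∙∙
?∙∙∙⊚∙∙∙
?∙⊞⊞∙∙∙⊡
?∙∙∙∙∙∙∙
????????

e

⊞⊞⊞⊞⊞⊞⊞⊞
?⊞⊞⊞⊞⊞⊞?
⊞⊞⊞∙∙∙∙?
⊞⊞⊞∙∙∙∙?
∙∙∙∙⊚∙∙?
∙⊞⊞∙∙∙⊡?
∙∙∙∙∙∙∙?
????????

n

⊞⊞⊞⊞⊞⊞⊞⊞
⊞⊞⊞⊞⊞⊞⊞⊞
?⊞⊞⊞⊞⊞⊞?
⊞⊞⊞∙∙∙∙?
⊞⊞⊞∙⊚∙∙?
∙∙∙∙∙∙∙?
∙⊞⊞∙∙∙⊡?
∙∙∙∙∙∙∙?

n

⊞⊞⊞⊞⊞⊞⊞⊞
⊞⊞⊞⊞⊞⊞⊞⊞
⊞⊞⊞⊞⊞⊞⊞⊞
?⊞⊞⊞⊞⊞⊞?
⊞⊞⊞∙⊚∙∙?
⊞⊞⊞∙∙∙∙?
∙∙∙∙∙∙∙?
∙⊞⊞∙∙∙⊡?

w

⊞⊞⊞⊞⊞⊞⊞⊞
⊞⊞⊞⊞⊞⊞⊞⊞
⊞⊞⊞⊞⊞⊞⊞⊞
??⊞⊞⊞⊞⊞⊞
?⊞⊞⊞⊚∙∙∙
?⊞⊞⊞∙∙∙∙
?∙∙∙∙∙∙∙
?∙⊞⊞∙∙∙⊡

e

⊞⊞⊞⊞⊞⊞⊞⊞
⊞⊞⊞⊞⊞⊞⊞⊞
⊞⊞⊞⊞⊞⊞⊞⊞
?⊞⊞⊞⊞⊞⊞?
⊞⊞⊞∙⊚∙∙?
⊞⊞⊞∙∙∙∙?
∙∙∙∙∙∙∙?
∙⊞⊞∙∙∙⊡?

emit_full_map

?⊞⊞⊞⊞⊞⊞
⊞⊞⊞∙⊚∙∙
⊞⊞⊞∙∙∙∙
∙∙∙∙∙∙∙
∙⊞⊞∙∙∙⊡
∙∙∙∙∙∙∙


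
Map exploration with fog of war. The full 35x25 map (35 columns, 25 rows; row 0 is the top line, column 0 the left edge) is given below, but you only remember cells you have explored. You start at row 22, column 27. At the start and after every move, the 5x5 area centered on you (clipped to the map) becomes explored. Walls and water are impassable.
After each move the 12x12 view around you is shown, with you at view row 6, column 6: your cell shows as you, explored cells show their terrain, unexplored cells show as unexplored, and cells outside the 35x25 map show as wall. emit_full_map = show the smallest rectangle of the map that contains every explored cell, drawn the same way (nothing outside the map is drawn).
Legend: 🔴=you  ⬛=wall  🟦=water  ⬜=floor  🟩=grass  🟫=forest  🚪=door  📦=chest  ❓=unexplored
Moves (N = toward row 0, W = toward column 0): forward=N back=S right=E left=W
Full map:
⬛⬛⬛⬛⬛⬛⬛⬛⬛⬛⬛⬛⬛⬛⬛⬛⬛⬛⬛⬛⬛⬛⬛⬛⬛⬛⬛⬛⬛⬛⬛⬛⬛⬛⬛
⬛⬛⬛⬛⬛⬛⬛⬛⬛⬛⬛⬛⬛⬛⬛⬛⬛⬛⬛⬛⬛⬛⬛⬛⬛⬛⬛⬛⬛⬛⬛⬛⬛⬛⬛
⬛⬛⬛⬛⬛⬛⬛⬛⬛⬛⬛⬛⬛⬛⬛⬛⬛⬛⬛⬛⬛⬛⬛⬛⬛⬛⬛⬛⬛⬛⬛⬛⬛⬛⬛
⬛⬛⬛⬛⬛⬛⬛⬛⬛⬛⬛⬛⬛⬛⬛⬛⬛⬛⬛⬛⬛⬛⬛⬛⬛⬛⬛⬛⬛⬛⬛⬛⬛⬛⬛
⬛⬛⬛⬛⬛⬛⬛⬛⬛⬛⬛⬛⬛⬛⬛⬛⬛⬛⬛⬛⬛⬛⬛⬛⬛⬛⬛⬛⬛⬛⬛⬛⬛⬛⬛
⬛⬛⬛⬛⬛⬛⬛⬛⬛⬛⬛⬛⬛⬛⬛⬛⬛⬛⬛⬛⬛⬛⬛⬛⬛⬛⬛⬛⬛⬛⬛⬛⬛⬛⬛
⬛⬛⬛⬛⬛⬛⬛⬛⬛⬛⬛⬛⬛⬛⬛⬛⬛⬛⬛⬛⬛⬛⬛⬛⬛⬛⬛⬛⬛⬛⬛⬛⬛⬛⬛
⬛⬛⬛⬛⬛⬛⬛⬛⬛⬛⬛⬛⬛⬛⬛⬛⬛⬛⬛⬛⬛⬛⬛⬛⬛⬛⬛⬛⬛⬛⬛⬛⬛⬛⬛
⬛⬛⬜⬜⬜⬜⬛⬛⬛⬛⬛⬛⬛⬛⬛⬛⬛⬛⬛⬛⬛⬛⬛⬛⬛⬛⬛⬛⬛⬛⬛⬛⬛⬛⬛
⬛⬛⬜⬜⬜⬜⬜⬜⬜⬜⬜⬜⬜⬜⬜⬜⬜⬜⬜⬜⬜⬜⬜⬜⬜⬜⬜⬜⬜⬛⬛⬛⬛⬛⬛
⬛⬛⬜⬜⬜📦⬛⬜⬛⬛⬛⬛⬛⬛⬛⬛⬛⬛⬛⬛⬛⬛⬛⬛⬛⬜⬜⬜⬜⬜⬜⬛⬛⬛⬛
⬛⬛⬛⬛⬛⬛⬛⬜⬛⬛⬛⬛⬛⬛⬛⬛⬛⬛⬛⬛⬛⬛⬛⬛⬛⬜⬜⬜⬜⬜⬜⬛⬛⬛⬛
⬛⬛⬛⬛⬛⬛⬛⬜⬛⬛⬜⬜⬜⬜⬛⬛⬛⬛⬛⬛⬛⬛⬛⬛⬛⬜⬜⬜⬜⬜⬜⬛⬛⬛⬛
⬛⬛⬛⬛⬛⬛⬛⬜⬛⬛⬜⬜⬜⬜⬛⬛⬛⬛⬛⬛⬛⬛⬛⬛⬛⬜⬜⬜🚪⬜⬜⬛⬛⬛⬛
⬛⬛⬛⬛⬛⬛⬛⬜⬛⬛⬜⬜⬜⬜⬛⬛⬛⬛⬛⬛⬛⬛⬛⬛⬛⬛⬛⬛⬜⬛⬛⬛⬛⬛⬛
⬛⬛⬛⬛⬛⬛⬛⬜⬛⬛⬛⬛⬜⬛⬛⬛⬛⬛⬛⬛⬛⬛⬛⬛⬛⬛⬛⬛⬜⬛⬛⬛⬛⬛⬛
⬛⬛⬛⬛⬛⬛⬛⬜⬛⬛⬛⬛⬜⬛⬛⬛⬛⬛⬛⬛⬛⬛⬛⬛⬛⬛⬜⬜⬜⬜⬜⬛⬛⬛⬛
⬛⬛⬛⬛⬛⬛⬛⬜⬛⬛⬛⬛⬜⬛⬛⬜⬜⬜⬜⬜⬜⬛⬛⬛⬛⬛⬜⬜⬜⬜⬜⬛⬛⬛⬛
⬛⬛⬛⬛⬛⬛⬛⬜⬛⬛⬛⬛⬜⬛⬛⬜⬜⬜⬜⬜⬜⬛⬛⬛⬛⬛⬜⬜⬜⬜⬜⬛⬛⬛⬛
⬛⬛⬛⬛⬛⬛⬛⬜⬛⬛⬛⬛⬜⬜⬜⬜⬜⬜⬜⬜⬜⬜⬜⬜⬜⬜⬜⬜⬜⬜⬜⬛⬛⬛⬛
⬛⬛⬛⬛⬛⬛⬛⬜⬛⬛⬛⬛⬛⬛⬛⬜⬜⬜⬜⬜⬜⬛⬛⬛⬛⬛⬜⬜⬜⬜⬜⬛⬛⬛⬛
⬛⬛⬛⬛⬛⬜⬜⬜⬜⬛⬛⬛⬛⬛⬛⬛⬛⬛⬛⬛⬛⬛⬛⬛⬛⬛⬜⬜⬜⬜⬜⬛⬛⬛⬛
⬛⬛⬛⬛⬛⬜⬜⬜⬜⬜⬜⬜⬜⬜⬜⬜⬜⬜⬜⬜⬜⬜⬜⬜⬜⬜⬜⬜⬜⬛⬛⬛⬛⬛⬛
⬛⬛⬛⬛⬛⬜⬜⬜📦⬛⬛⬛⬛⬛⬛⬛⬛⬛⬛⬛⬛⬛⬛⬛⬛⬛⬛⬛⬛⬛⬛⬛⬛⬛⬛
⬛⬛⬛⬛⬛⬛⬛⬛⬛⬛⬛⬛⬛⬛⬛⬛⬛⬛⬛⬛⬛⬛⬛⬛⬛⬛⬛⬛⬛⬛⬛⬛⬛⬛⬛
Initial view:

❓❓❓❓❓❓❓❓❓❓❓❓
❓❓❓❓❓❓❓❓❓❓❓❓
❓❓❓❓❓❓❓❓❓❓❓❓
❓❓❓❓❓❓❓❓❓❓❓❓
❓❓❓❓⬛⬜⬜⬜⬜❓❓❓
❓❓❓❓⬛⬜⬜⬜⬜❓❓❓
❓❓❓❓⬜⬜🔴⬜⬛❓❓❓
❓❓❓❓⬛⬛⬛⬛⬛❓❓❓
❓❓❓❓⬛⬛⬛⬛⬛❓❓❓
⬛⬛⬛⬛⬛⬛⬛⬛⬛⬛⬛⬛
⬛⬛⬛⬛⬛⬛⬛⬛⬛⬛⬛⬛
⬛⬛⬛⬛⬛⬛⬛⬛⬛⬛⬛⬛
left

❓❓❓❓❓❓❓❓❓❓❓❓
❓❓❓❓❓❓❓❓❓❓❓❓
❓❓❓❓❓❓❓❓❓❓❓❓
❓❓❓❓❓❓❓❓❓❓❓❓
❓❓❓❓⬛⬛⬜⬜⬜⬜❓❓
❓❓❓❓⬛⬛⬜⬜⬜⬜❓❓
❓❓❓❓⬜⬜🔴⬜⬜⬛❓❓
❓❓❓❓⬛⬛⬛⬛⬛⬛❓❓
❓❓❓❓⬛⬛⬛⬛⬛⬛❓❓
⬛⬛⬛⬛⬛⬛⬛⬛⬛⬛⬛⬛
⬛⬛⬛⬛⬛⬛⬛⬛⬛⬛⬛⬛
⬛⬛⬛⬛⬛⬛⬛⬛⬛⬛⬛⬛

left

❓❓❓❓❓❓❓❓❓❓❓❓
❓❓❓❓❓❓❓❓❓❓❓❓
❓❓❓❓❓❓❓❓❓❓❓❓
❓❓❓❓❓❓❓❓❓❓❓❓
❓❓❓❓⬛⬛⬛⬜⬜⬜⬜❓
❓❓❓❓⬛⬛⬛⬜⬜⬜⬜❓
❓❓❓❓⬜⬜🔴⬜⬜⬜⬛❓
❓❓❓❓⬛⬛⬛⬛⬛⬛⬛❓
❓❓❓❓⬛⬛⬛⬛⬛⬛⬛❓
⬛⬛⬛⬛⬛⬛⬛⬛⬛⬛⬛⬛
⬛⬛⬛⬛⬛⬛⬛⬛⬛⬛⬛⬛
⬛⬛⬛⬛⬛⬛⬛⬛⬛⬛⬛⬛

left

❓❓❓❓❓❓❓❓❓❓❓❓
❓❓❓❓❓❓❓❓❓❓❓❓
❓❓❓❓❓❓❓❓❓❓❓❓
❓❓❓❓❓❓❓❓❓❓❓❓
❓❓❓❓⬛⬛⬛⬛⬜⬜⬜⬜
❓❓❓❓⬛⬛⬛⬛⬜⬜⬜⬜
❓❓❓❓⬜⬜🔴⬜⬜⬜⬜⬛
❓❓❓❓⬛⬛⬛⬛⬛⬛⬛⬛
❓❓❓❓⬛⬛⬛⬛⬛⬛⬛⬛
⬛⬛⬛⬛⬛⬛⬛⬛⬛⬛⬛⬛
⬛⬛⬛⬛⬛⬛⬛⬛⬛⬛⬛⬛
⬛⬛⬛⬛⬛⬛⬛⬛⬛⬛⬛⬛

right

❓❓❓❓❓❓❓❓❓❓❓❓
❓❓❓❓❓❓❓❓❓❓❓❓
❓❓❓❓❓❓❓❓❓❓❓❓
❓❓❓❓❓❓❓❓❓❓❓❓
❓❓❓⬛⬛⬛⬛⬜⬜⬜⬜❓
❓❓❓⬛⬛⬛⬛⬜⬜⬜⬜❓
❓❓❓⬜⬜⬜🔴⬜⬜⬜⬛❓
❓❓❓⬛⬛⬛⬛⬛⬛⬛⬛❓
❓❓❓⬛⬛⬛⬛⬛⬛⬛⬛❓
⬛⬛⬛⬛⬛⬛⬛⬛⬛⬛⬛⬛
⬛⬛⬛⬛⬛⬛⬛⬛⬛⬛⬛⬛
⬛⬛⬛⬛⬛⬛⬛⬛⬛⬛⬛⬛

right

❓❓❓❓❓❓❓❓❓❓❓❓
❓❓❓❓❓❓❓❓❓❓❓❓
❓❓❓❓❓❓❓❓❓❓❓❓
❓❓❓❓❓❓❓❓❓❓❓❓
❓❓⬛⬛⬛⬛⬜⬜⬜⬜❓❓
❓❓⬛⬛⬛⬛⬜⬜⬜⬜❓❓
❓❓⬜⬜⬜⬜🔴⬜⬜⬛❓❓
❓❓⬛⬛⬛⬛⬛⬛⬛⬛❓❓
❓❓⬛⬛⬛⬛⬛⬛⬛⬛❓❓
⬛⬛⬛⬛⬛⬛⬛⬛⬛⬛⬛⬛
⬛⬛⬛⬛⬛⬛⬛⬛⬛⬛⬛⬛
⬛⬛⬛⬛⬛⬛⬛⬛⬛⬛⬛⬛

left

❓❓❓❓❓❓❓❓❓❓❓❓
❓❓❓❓❓❓❓❓❓❓❓❓
❓❓❓❓❓❓❓❓❓❓❓❓
❓❓❓❓❓❓❓❓❓❓❓❓
❓❓❓⬛⬛⬛⬛⬜⬜⬜⬜❓
❓❓❓⬛⬛⬛⬛⬜⬜⬜⬜❓
❓❓❓⬜⬜⬜🔴⬜⬜⬜⬛❓
❓❓❓⬛⬛⬛⬛⬛⬛⬛⬛❓
❓❓❓⬛⬛⬛⬛⬛⬛⬛⬛❓
⬛⬛⬛⬛⬛⬛⬛⬛⬛⬛⬛⬛
⬛⬛⬛⬛⬛⬛⬛⬛⬛⬛⬛⬛
⬛⬛⬛⬛⬛⬛⬛⬛⬛⬛⬛⬛

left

❓❓❓❓❓❓❓❓❓❓❓❓
❓❓❓❓❓❓❓❓❓❓❓❓
❓❓❓❓❓❓❓❓❓❓❓❓
❓❓❓❓❓❓❓❓❓❓❓❓
❓❓❓❓⬛⬛⬛⬛⬜⬜⬜⬜
❓❓❓❓⬛⬛⬛⬛⬜⬜⬜⬜
❓❓❓❓⬜⬜🔴⬜⬜⬜⬜⬛
❓❓❓❓⬛⬛⬛⬛⬛⬛⬛⬛
❓❓❓❓⬛⬛⬛⬛⬛⬛⬛⬛
⬛⬛⬛⬛⬛⬛⬛⬛⬛⬛⬛⬛
⬛⬛⬛⬛⬛⬛⬛⬛⬛⬛⬛⬛
⬛⬛⬛⬛⬛⬛⬛⬛⬛⬛⬛⬛

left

❓❓❓❓❓❓❓❓❓❓❓❓
❓❓❓❓❓❓❓❓❓❓❓❓
❓❓❓❓❓❓❓❓❓❓❓❓
❓❓❓❓❓❓❓❓❓❓❓❓
❓❓❓❓⬛⬛⬛⬛⬛⬜⬜⬜
❓❓❓❓⬛⬛⬛⬛⬛⬜⬜⬜
❓❓❓❓⬜⬜🔴⬜⬜⬜⬜⬜
❓❓❓❓⬛⬛⬛⬛⬛⬛⬛⬛
❓❓❓❓⬛⬛⬛⬛⬛⬛⬛⬛
⬛⬛⬛⬛⬛⬛⬛⬛⬛⬛⬛⬛
⬛⬛⬛⬛⬛⬛⬛⬛⬛⬛⬛⬛
⬛⬛⬛⬛⬛⬛⬛⬛⬛⬛⬛⬛

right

❓❓❓❓❓❓❓❓❓❓❓❓
❓❓❓❓❓❓❓❓❓❓❓❓
❓❓❓❓❓❓❓❓❓❓❓❓
❓❓❓❓❓❓❓❓❓❓❓❓
❓❓❓⬛⬛⬛⬛⬛⬜⬜⬜⬜
❓❓❓⬛⬛⬛⬛⬛⬜⬜⬜⬜
❓❓❓⬜⬜⬜🔴⬜⬜⬜⬜⬛
❓❓❓⬛⬛⬛⬛⬛⬛⬛⬛⬛
❓❓❓⬛⬛⬛⬛⬛⬛⬛⬛⬛
⬛⬛⬛⬛⬛⬛⬛⬛⬛⬛⬛⬛
⬛⬛⬛⬛⬛⬛⬛⬛⬛⬛⬛⬛
⬛⬛⬛⬛⬛⬛⬛⬛⬛⬛⬛⬛

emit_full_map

⬛⬛⬛⬛⬛⬜⬜⬜⬜
⬛⬛⬛⬛⬛⬜⬜⬜⬜
⬜⬜⬜🔴⬜⬜⬜⬜⬛
⬛⬛⬛⬛⬛⬛⬛⬛⬛
⬛⬛⬛⬛⬛⬛⬛⬛⬛

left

❓❓❓❓❓❓❓❓❓❓❓❓
❓❓❓❓❓❓❓❓❓❓❓❓
❓❓❓❓❓❓❓❓❓❓❓❓
❓❓❓❓❓❓❓❓❓❓❓❓
❓❓❓❓⬛⬛⬛⬛⬛⬜⬜⬜
❓❓❓❓⬛⬛⬛⬛⬛⬜⬜⬜
❓❓❓❓⬜⬜🔴⬜⬜⬜⬜⬜
❓❓❓❓⬛⬛⬛⬛⬛⬛⬛⬛
❓❓❓❓⬛⬛⬛⬛⬛⬛⬛⬛
⬛⬛⬛⬛⬛⬛⬛⬛⬛⬛⬛⬛
⬛⬛⬛⬛⬛⬛⬛⬛⬛⬛⬛⬛
⬛⬛⬛⬛⬛⬛⬛⬛⬛⬛⬛⬛

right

❓❓❓❓❓❓❓❓❓❓❓❓
❓❓❓❓❓❓❓❓❓❓❓❓
❓❓❓❓❓❓❓❓❓❓❓❓
❓❓❓❓❓❓❓❓❓❓❓❓
❓❓❓⬛⬛⬛⬛⬛⬜⬜⬜⬜
❓❓❓⬛⬛⬛⬛⬛⬜⬜⬜⬜
❓❓❓⬜⬜⬜🔴⬜⬜⬜⬜⬛
❓❓❓⬛⬛⬛⬛⬛⬛⬛⬛⬛
❓❓❓⬛⬛⬛⬛⬛⬛⬛⬛⬛
⬛⬛⬛⬛⬛⬛⬛⬛⬛⬛⬛⬛
⬛⬛⬛⬛⬛⬛⬛⬛⬛⬛⬛⬛
⬛⬛⬛⬛⬛⬛⬛⬛⬛⬛⬛⬛
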